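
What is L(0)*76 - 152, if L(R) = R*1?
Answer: -152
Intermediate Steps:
L(R) = R
L(0)*76 - 152 = 0*76 - 152 = 0 - 152 = -152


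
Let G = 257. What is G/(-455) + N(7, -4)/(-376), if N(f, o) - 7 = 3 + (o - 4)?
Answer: -48771/85540 ≈ -0.57015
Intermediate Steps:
N(f, o) = 6 + o (N(f, o) = 7 + (3 + (o - 4)) = 7 + (3 + (-4 + o)) = 7 + (-1 + o) = 6 + o)
G/(-455) + N(7, -4)/(-376) = 257/(-455) + (6 - 4)/(-376) = 257*(-1/455) + 2*(-1/376) = -257/455 - 1/188 = -48771/85540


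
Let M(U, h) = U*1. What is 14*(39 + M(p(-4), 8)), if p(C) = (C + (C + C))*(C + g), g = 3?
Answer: 714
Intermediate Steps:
p(C) = 3*C*(3 + C) (p(C) = (C + (C + C))*(C + 3) = (C + 2*C)*(3 + C) = (3*C)*(3 + C) = 3*C*(3 + C))
M(U, h) = U
14*(39 + M(p(-4), 8)) = 14*(39 + 3*(-4)*(3 - 4)) = 14*(39 + 3*(-4)*(-1)) = 14*(39 + 12) = 14*51 = 714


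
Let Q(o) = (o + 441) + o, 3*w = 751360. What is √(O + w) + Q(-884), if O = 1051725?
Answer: -1327 + √11719605/3 ≈ -185.87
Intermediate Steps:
w = 751360/3 (w = (⅓)*751360 = 751360/3 ≈ 2.5045e+5)
Q(o) = 441 + 2*o (Q(o) = (441 + o) + o = 441 + 2*o)
√(O + w) + Q(-884) = √(1051725 + 751360/3) + (441 + 2*(-884)) = √(3906535/3) + (441 - 1768) = √11719605/3 - 1327 = -1327 + √11719605/3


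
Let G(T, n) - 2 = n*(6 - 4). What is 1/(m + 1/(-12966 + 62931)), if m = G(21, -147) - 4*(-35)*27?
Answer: 49965/174277921 ≈ 0.00028670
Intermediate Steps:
G(T, n) = 2 + 2*n (G(T, n) = 2 + n*(6 - 4) = 2 + n*2 = 2 + 2*n)
m = 3488 (m = (2 + 2*(-147)) - 4*(-35)*27 = (2 - 294) - (-140)*27 = -292 - 1*(-3780) = -292 + 3780 = 3488)
1/(m + 1/(-12966 + 62931)) = 1/(3488 + 1/(-12966 + 62931)) = 1/(3488 + 1/49965) = 1/(174277921/49965) = 49965/174277921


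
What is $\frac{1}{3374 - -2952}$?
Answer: $\frac{1}{6326} \approx 0.00015808$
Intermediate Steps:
$\frac{1}{3374 - -2952} = \frac{1}{3374 + 2952} = \frac{1}{6326}$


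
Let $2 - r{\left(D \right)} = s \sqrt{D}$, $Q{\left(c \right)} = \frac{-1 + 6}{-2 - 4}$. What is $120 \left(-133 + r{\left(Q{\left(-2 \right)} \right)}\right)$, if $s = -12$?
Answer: $-15720 + 240 i \sqrt{30} \approx -15720.0 + 1314.5 i$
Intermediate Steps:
$Q{\left(c \right)} = - \frac{5}{6}$ ($Q{\left(c \right)} = \frac{5}{-6} = 5 \left(- \frac{1}{6}\right) = - \frac{5}{6}$)
$r{\left(D \right)} = 2 + 12 \sqrt{D}$ ($r{\left(D \right)} = 2 - - 12 \sqrt{D} = 2 + 12 \sqrt{D}$)
$120 \left(-133 + r{\left(Q{\left(-2 \right)} \right)}\right) = 120 \left(-133 + \left(2 + 12 \sqrt{- \frac{5}{6}}\right)\right) = 120 \left(-133 + \left(2 + 12 \frac{i \sqrt{30}}{6}\right)\right) = 120 \left(-133 + \left(2 + 2 i \sqrt{30}\right)\right) = 120 \left(-131 + 2 i \sqrt{30}\right) = -15720 + 240 i \sqrt{30}$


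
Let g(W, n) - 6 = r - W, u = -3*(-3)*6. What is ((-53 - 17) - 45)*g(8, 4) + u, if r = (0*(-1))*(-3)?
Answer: 284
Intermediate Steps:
u = 54 (u = 9*6 = 54)
r = 0 (r = 0*(-3) = 0)
g(W, n) = 6 - W (g(W, n) = 6 + (0 - W) = 6 - W)
((-53 - 17) - 45)*g(8, 4) + u = ((-53 - 17) - 45)*(6 - 1*8) + 54 = (-70 - 45)*(6 - 8) + 54 = -115*(-2) + 54 = 230 + 54 = 284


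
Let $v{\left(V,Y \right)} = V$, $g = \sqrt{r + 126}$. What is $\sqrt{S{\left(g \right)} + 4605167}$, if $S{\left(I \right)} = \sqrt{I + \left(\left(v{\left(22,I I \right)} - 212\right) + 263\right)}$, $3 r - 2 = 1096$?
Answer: $\sqrt{4605167 + \sqrt{73 + 2 \sqrt{123}}} \approx 2146.0$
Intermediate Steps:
$r = 366$ ($r = \frac{2}{3} + \frac{1}{3} \cdot 1096 = \frac{2}{3} + \frac{1096}{3} = 366$)
$g = 2 \sqrt{123}$ ($g = \sqrt{366 + 126} = \sqrt{492} = 2 \sqrt{123} \approx 22.181$)
$S{\left(I \right)} = \sqrt{73 + I}$ ($S{\left(I \right)} = \sqrt{I + \left(\left(22 - 212\right) + 263\right)} = \sqrt{I + \left(-190 + 263\right)} = \sqrt{I + 73} = \sqrt{73 + I}$)
$\sqrt{S{\left(g \right)} + 4605167} = \sqrt{\sqrt{73 + 2 \sqrt{123}} + 4605167} = \sqrt{4605167 + \sqrt{73 + 2 \sqrt{123}}}$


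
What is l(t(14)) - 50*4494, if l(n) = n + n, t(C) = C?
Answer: -224672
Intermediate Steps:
l(n) = 2*n
l(t(14)) - 50*4494 = 2*14 - 50*4494 = 28 - 224700 = -224672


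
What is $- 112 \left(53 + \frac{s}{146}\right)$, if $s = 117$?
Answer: $- \frac{439880}{73} \approx -6025.8$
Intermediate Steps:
$- 112 \left(53 + \frac{s}{146}\right) = - 112 \left(53 + \frac{117}{146}\right) = \left(-112\right) \frac{7855}{146} = - \frac{439880}{73}$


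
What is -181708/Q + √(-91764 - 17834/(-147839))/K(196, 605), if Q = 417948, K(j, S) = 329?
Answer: -45427/104487 + I*√2005625292869918/48639031 ≈ -0.43476 + 0.92075*I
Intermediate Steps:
-181708/Q + √(-91764 - 17834/(-147839))/K(196, 605) = -181708/417948 + √(-91764 - 17834/(-147839))/329 = -181708*1/417948 + √(-91764 - 17834*(-1/147839))*(1/329) = -45427/104487 + √(-91764 + 17834/147839)*(1/329) = -45427/104487 + √(-13566280162/147839)*(1/329) = -45427/104487 + (I*√2005625292869918/147839)*(1/329) = -45427/104487 + I*√2005625292869918/48639031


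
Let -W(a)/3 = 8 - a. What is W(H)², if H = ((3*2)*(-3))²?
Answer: 898704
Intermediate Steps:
H = 324 (H = (6*(-3))² = (-18)² = 324)
W(a) = -24 + 3*a (W(a) = -3*(8 - a) = -24 + 3*a)
W(H)² = (-24 + 3*324)² = (-24 + 972)² = 948² = 898704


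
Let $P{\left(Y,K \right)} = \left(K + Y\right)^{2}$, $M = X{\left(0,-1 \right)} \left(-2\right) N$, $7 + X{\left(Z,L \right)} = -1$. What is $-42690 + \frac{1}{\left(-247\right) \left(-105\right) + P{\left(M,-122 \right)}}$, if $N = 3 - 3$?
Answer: $- \frac{1742563109}{40819} \approx -42690.0$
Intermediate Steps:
$N = 0$
$X{\left(Z,L \right)} = -8$ ($X{\left(Z,L \right)} = -7 - 1 = -8$)
$M = 0$ ($M = \left(-8\right) \left(-2\right) 0 = 16 \cdot 0 = 0$)
$-42690 + \frac{1}{\left(-247\right) \left(-105\right) + P{\left(M,-122 \right)}} = -42690 + \frac{1}{\left(-247\right) \left(-105\right) + \left(-122 + 0\right)^{2}} = -42690 + \frac{1}{25935 + \left(-122\right)^{2}} = -42690 + \frac{1}{25935 + 14884} = -42690 + \frac{1}{40819} = - \frac{1742563109}{40819}$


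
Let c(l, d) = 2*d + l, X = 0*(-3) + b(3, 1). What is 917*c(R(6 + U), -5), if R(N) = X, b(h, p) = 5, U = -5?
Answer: -4585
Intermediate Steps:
X = 5 (X = 0*(-3) + 5 = 0 + 5 = 5)
R(N) = 5
c(l, d) = l + 2*d
917*c(R(6 + U), -5) = 917*(5 + 2*(-5)) = 917*(5 - 10) = 917*(-5) = -4585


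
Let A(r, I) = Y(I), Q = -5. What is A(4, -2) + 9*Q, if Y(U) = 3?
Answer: -42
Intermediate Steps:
A(r, I) = 3
A(4, -2) + 9*Q = 3 + 9*(-5) = 3 - 45 = -42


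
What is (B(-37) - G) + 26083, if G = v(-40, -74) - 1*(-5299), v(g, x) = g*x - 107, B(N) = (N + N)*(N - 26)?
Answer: 22593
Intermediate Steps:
B(N) = 2*N*(-26 + N) (B(N) = (2*N)*(-26 + N) = 2*N*(-26 + N))
v(g, x) = -107 + g*x
G = 8152 (G = (-107 - 40*(-74)) - 1*(-5299) = (-107 + 2960) + 5299 = 2853 + 5299 = 8152)
(B(-37) - G) + 26083 = (2*(-37)*(-26 - 37) - 1*8152) + 26083 = (2*(-37)*(-63) - 8152) + 26083 = (4662 - 8152) + 26083 = -3490 + 26083 = 22593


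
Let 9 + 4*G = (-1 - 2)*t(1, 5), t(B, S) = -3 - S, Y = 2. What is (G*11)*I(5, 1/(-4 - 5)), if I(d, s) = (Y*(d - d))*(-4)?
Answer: 0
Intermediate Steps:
I(d, s) = 0 (I(d, s) = (2*(d - d))*(-4) = (2*0)*(-4) = 0*(-4) = 0)
G = 15/4 (G = -9/4 + ((-1 - 2)*(-3 - 1*5))/4 = -9/4 + (-3*(-3 - 5))/4 = -9/4 + (-3*(-8))/4 = -9/4 + (1/4)*24 = -9/4 + 6 = 15/4 ≈ 3.7500)
(G*11)*I(5, 1/(-4 - 5)) = ((15/4)*11)*0 = (165/4)*0 = 0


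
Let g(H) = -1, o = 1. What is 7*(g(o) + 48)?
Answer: 329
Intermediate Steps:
7*(g(o) + 48) = 7*(-1 + 48) = 7*47 = 329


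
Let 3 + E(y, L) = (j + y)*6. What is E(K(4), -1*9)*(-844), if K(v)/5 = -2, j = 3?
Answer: 37980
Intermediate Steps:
K(v) = -10 (K(v) = 5*(-2) = -10)
E(y, L) = 15 + 6*y (E(y, L) = -3 + (3 + y)*6 = -3 + (18 + 6*y) = 15 + 6*y)
E(K(4), -1*9)*(-844) = (15 + 6*(-10))*(-844) = (15 - 60)*(-844) = -45*(-844) = 37980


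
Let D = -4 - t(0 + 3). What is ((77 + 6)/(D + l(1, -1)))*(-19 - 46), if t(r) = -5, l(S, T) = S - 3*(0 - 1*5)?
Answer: -5395/17 ≈ -317.35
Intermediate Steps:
l(S, T) = 15 + S (l(S, T) = S - 3*(0 - 5) = S - 3*(-5) = S + 15 = 15 + S)
D = 1 (D = -4 - 1*(-5) = -4 + 5 = 1)
((77 + 6)/(D + l(1, -1)))*(-19 - 46) = ((77 + 6)/(1 + (15 + 1)))*(-19 - 46) = (83/(1 + 16))*(-65) = (83/17)*(-65) = -5395/17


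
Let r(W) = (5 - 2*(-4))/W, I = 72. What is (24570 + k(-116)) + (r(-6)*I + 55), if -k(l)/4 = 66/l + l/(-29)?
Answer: 709203/29 ≈ 24455.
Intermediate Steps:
k(l) = -264/l + 4*l/29 (k(l) = -4*(66/l + l/(-29)) = -4*(66/l + l*(-1/29)) = -4*(66/l - l/29) = -264/l + 4*l/29)
r(W) = 13/W (r(W) = (5 + 8)/W = 13/W)
(24570 + k(-116)) + (r(-6)*I + 55) = (24570 + (-264/(-116) + (4/29)*(-116))) + ((13/(-6))*72 + 55) = (24570 + (-264*(-1/116) - 16)) + ((13*(-⅙))*72 + 55) = (24570 + (66/29 - 16)) + (-13/6*72 + 55) = (24570 - 398/29) + (-156 + 55) = 712132/29 - 101 = 709203/29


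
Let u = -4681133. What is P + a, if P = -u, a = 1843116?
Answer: 6524249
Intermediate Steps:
P = 4681133 (P = -1*(-4681133) = 4681133)
P + a = 4681133 + 1843116 = 6524249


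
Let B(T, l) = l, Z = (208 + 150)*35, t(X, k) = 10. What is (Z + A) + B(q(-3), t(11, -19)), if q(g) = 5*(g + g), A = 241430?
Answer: 253970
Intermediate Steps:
q(g) = 10*g (q(g) = 5*(2*g) = 10*g)
Z = 12530 (Z = 358*35 = 12530)
(Z + A) + B(q(-3), t(11, -19)) = (12530 + 241430) + 10 = 253960 + 10 = 253970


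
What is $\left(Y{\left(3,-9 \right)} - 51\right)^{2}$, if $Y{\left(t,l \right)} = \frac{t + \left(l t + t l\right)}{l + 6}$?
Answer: $1156$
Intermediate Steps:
$Y{\left(t,l \right)} = \frac{t + 2 l t}{6 + l}$ ($Y{\left(t,l \right)} = \frac{t + \left(l t + l t\right)}{6 + l} = \frac{t + 2 l t}{6 + l}$)
$\left(Y{\left(3,-9 \right)} - 51\right)^{2} = \left(\frac{3 \left(1 + 2 \left(-9\right)\right)}{6 - 9} - 51\right)^{2} = \left(\frac{3 \left(1 - 18\right)}{-3} - 51\right)^{2} = \left(3 \left(- \frac{1}{3}\right) \left(-17\right) - 51\right)^{2} = \left(17 - 51\right)^{2} = \left(-34\right)^{2} = 1156$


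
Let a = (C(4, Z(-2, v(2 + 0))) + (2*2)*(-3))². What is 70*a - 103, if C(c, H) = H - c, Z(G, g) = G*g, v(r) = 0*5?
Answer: 17817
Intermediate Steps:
v(r) = 0
a = 256 (a = ((-2*0 - 1*4) + (2*2)*(-3))² = ((0 - 4) + 4*(-3))² = (-4 - 12)² = (-16)² = 256)
70*a - 103 = 70*256 - 103 = 17920 - 103 = 17817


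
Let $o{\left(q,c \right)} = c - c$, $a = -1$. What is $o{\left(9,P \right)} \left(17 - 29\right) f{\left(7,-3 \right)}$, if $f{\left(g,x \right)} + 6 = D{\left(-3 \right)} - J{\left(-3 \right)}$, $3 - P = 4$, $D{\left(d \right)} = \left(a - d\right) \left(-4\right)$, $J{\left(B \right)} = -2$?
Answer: $0$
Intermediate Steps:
$D{\left(d \right)} = 4 + 4 d$ ($D{\left(d \right)} = \left(-1 - d\right) \left(-4\right) = 4 + 4 d$)
$P = -1$ ($P = 3 - 4 = -1$)
$f{\left(g,x \right)} = -12$ ($f{\left(g,x \right)} = -6 + \left(\left(4 + 4 \left(-3\right)\right) - -2\right) = -6 + \left(\left(4 - 12\right) + 2\right) = -6 + \left(-8 + 2\right) = -6 - 6 = -12$)
$o{\left(q,c \right)} = 0$
$o{\left(9,P \right)} \left(17 - 29\right) f{\left(7,-3 \right)} = 0 \left(17 - 29\right) \left(-12\right) = 0 \left(-12\right) \left(-12\right) = 0 \left(-12\right) = 0$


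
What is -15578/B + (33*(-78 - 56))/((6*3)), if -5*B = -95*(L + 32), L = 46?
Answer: -63276/247 ≈ -256.18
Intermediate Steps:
B = 1482 (B = -(-19)*(46 + 32) = -(-19)*78 = -1/5*(-7410) = 1482)
-15578/B + (33*(-78 - 56))/((6*3)) = -15578/1482 + (33*(-78 - 56))/((6*3)) = -15578*1/1482 + (33*(-134))/18 = -7789/741 - 4422*1/18 = -7789/741 - 737/3 = -63276/247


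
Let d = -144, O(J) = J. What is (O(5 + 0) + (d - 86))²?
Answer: 50625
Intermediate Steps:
(O(5 + 0) + (d - 86))² = ((5 + 0) + (-144 - 86))² = (5 - 230)² = (-225)² = 50625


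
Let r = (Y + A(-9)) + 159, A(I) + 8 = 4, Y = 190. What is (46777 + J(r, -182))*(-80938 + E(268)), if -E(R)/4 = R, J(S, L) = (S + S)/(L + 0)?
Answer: -349064247620/91 ≈ -3.8359e+9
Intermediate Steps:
A(I) = -4 (A(I) = -8 + 4 = -4)
r = 345 (r = (190 - 4) + 159 = 186 + 159 = 345)
J(S, L) = 2*S/L (J(S, L) = (2*S)/L = 2*S/L)
E(R) = -4*R
(46777 + J(r, -182))*(-80938 + E(268)) = (46777 + 2*345/(-182))*(-80938 - 4*268) = (46777 + 2*345*(-1/182))*(-80938 - 1072) = (46777 - 345/91)*(-82010) = (4256362/91)*(-82010) = -349064247620/91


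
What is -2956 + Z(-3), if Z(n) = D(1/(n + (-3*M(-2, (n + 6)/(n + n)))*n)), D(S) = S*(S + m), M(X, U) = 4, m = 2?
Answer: -3219017/1089 ≈ -2955.9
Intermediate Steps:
D(S) = S*(2 + S) (D(S) = S*(S + 2) = S*(2 + S))
Z(n) = -(2 - 1/(11*n))/(11*n) (Z(n) = (2 + 1/(n + (-3*4)*n))/(n + (-3*4)*n) = (2 + 1/(n - 12*n))/(n - 12*n) = (2 + 1/(-11*n))/((-11*n)) = (-1/(11*n))*(2 - 1/(11*n)) = -(2 - 1/(11*n))/(11*n))
-2956 + Z(-3) = -2956 + (1/121)*(1 - 22*(-3))/(-3)² = -2956 + (1/121)*(⅑)*(1 + 66) = -2956 + (1/121)*(⅑)*67 = -2956 + 67/1089 = -3219017/1089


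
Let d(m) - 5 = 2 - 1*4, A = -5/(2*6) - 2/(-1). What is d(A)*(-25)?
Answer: -75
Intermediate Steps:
A = 19/12 (A = -5/12 - 2*(-1) = -5*1/12 + 2 = -5/12 + 2 = 19/12 ≈ 1.5833)
d(m) = 3 (d(m) = 5 + (2 - 1*4) = 5 + (2 - 4) = 5 - 2 = 3)
d(A)*(-25) = 3*(-25) = -75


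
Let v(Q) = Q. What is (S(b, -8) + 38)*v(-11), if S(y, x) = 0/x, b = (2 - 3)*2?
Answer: -418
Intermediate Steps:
b = -2 (b = -1*2 = -2)
S(y, x) = 0
(S(b, -8) + 38)*v(-11) = (0 + 38)*(-11) = 38*(-11) = -418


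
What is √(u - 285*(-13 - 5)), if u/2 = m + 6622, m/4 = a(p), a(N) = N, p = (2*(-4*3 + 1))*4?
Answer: √17670 ≈ 132.93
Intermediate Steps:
p = -88 (p = (2*(-12 + 1))*4 = (2*(-11))*4 = -22*4 = -88)
m = -352 (m = 4*(-88) = -352)
u = 12540 (u = 2*(-352 + 6622) = 2*6270 = 12540)
√(u - 285*(-13 - 5)) = √(12540 - 285*(-13 - 5)) = √(12540 - 285*(-18)) = √(12540 + 5130) = √17670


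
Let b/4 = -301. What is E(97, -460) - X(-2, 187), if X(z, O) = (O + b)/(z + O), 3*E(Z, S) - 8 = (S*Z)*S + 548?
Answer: 3797267911/555 ≈ 6.8419e+6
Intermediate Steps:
b = -1204 (b = 4*(-301) = -1204)
E(Z, S) = 556/3 + Z*S²/3 (E(Z, S) = 8/3 + ((S*Z)*S + 548)/3 = 8/3 + (Z*S² + 548)/3 = 8/3 + (548 + Z*S²)/3 = 8/3 + (548/3 + Z*S²/3) = 556/3 + Z*S²/3)
X(z, O) = (-1204 + O)/(O + z) (X(z, O) = (O - 1204)/(z + O) = (-1204 + O)/(O + z))
E(97, -460) - X(-2, 187) = (556/3 + (⅓)*97*(-460)²) - (-1204 + 187)/(187 - 2) = (556/3 + (⅓)*97*211600) - (-1017)/185 = (556/3 + 20525200/3) - (-1017)/185 = 20525756/3 - 1*(-1017/185) = 20525756/3 + 1017/185 = 3797267911/555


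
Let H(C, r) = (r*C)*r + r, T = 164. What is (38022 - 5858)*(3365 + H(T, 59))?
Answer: 18472042512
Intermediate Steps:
H(C, r) = r + C*r**2 (H(C, r) = (C*r)*r + r = C*r**2 + r = r + C*r**2)
(38022 - 5858)*(3365 + H(T, 59)) = (38022 - 5858)*(3365 + 59*(1 + 164*59)) = 32164*(3365 + 59*(1 + 9676)) = 32164*(3365 + 59*9677) = 32164*(3365 + 570943) = 32164*574308 = 18472042512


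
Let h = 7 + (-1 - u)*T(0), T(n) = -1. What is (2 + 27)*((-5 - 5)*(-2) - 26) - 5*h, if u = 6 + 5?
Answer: -269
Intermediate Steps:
u = 11
h = 19 (h = 7 + (-1 - 1*11)*(-1) = 7 + (-1 - 11)*(-1) = 7 - 12*(-1) = 7 + 12 = 19)
(2 + 27)*((-5 - 5)*(-2) - 26) - 5*h = (2 + 27)*((-5 - 5)*(-2) - 26) - 5*19 = 29*(-10*(-2) - 26) - 95 = 29*(20 - 26) - 95 = 29*(-6) - 95 = -174 - 95 = -269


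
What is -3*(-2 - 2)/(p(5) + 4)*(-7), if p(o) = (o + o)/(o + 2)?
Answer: -294/19 ≈ -15.474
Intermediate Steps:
p(o) = 2*o/(2 + o) (p(o) = (2*o)/(2 + o) = 2*o/(2 + o))
-3*(-2 - 2)/(p(5) + 4)*(-7) = -3*(-2 - 2)/(2*5/(2 + 5) + 4)*(-7) = -(-12)/(2*5/7 + 4)*(-7) = -(-12)/(2*5*(⅐) + 4)*(-7) = -(-12)/(10/7 + 4)*(-7) = -(-12)/38/7*(-7) = -(-12)*7/38*(-7) = -3*(-14/19)*(-7) = (42/19)*(-7) = -294/19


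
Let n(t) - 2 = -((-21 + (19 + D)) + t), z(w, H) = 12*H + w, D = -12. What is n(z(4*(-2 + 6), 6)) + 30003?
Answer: 29931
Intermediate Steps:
z(w, H) = w + 12*H
n(t) = 16 - t (n(t) = 2 - ((-21 + (19 - 12)) + t) = 2 - ((-21 + 7) + t) = 2 - (-14 + t) = 2 + (14 - t) = 16 - t)
n(z(4*(-2 + 6), 6)) + 30003 = (16 - (4*(-2 + 6) + 12*6)) + 30003 = (16 - (4*4 + 72)) + 30003 = (16 - (16 + 72)) + 30003 = (16 - 1*88) + 30003 = (16 - 88) + 30003 = -72 + 30003 = 29931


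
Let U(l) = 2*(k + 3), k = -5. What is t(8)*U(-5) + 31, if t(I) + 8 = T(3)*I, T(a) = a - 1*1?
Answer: -1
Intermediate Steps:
T(a) = -1 + a (T(a) = a - 1 = -1 + a)
U(l) = -4 (U(l) = 2*(-5 + 3) = 2*(-2) = -4)
t(I) = -8 + 2*I (t(I) = -8 + (-1 + 3)*I = -8 + 2*I)
t(8)*U(-5) + 31 = (-8 + 2*8)*(-4) + 31 = (-8 + 16)*(-4) + 31 = 8*(-4) + 31 = -32 + 31 = -1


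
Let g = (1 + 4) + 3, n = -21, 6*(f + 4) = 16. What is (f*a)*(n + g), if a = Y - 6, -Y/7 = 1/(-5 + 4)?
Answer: 52/3 ≈ 17.333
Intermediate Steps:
f = -4/3 (f = -4 + (⅙)*16 = -4 + 8/3 = -4/3 ≈ -1.3333)
Y = 7 (Y = -7/(-5 + 4) = -7/(-1) = -7*(-1) = 7)
g = 8 (g = 5 + 3 = 8)
a = 1 (a = 7 - 6 = 1)
(f*a)*(n + g) = (-4/3*1)*(-21 + 8) = -4/3*(-13) = 52/3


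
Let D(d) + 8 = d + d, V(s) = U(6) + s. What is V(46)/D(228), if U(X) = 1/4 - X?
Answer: 23/256 ≈ 0.089844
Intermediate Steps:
U(X) = ¼ - X
V(s) = -23/4 + s (V(s) = (¼ - 1*6) + s = (¼ - 6) + s = -23/4 + s)
D(d) = -8 + 2*d (D(d) = -8 + (d + d) = -8 + 2*d)
V(46)/D(228) = (-23/4 + 46)/(-8 + 2*228) = 161/(4*(-8 + 456)) = (161/4)/448 = (161/4)*(1/448) = 23/256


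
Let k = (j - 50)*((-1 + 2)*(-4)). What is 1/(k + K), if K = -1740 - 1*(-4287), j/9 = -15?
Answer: 1/3287 ≈ 0.00030423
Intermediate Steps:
j = -135 (j = 9*(-15) = -135)
k = 740 (k = (-135 - 50)*((-1 + 2)*(-4)) = -185*(-4) = 740)
K = 2547 (K = -1740 + 4287 = 2547)
1/(k + K) = 1/(740 + 2547) = 1/3287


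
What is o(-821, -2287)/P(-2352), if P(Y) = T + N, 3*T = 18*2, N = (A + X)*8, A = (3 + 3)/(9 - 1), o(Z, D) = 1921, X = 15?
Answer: 1921/138 ≈ 13.920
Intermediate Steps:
A = ¾ (A = 6/8 = 6*(⅛) = ¾ ≈ 0.75000)
N = 126 (N = (¾ + 15)*8 = (63/4)*8 = 126)
T = 12 (T = (18*2)/3 = (⅓)*36 = 12)
P(Y) = 138 (P(Y) = 12 + 126 = 138)
o(-821, -2287)/P(-2352) = 1921/138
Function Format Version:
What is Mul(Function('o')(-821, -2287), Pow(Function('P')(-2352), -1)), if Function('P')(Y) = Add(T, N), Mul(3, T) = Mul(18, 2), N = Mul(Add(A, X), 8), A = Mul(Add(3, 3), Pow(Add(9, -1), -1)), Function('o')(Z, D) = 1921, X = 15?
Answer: Rational(1921, 138) ≈ 13.920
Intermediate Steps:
A = Rational(3, 4) (A = Mul(6, Pow(8, -1)) = Mul(6, Rational(1, 8)) = Rational(3, 4) ≈ 0.75000)
N = 126 (N = Mul(Add(Rational(3, 4), 15), 8) = Mul(Rational(63, 4), 8) = 126)
T = 12 (T = Mul(Rational(1, 3), Mul(18, 2)) = Mul(Rational(1, 3), 36) = 12)
Function('P')(Y) = 138 (Function('P')(Y) = Add(12, 126) = 138)
Mul(Function('o')(-821, -2287), Pow(Function('P')(-2352), -1)) = Mul(1921, Pow(138, -1)) = Mul(1921, Rational(1, 138)) = Rational(1921, 138)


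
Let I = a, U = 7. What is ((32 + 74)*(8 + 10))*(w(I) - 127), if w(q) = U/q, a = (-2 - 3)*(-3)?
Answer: -1207128/5 ≈ -2.4143e+5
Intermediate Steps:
a = 15 (a = -5*(-3) = 15)
I = 15
w(q) = 7/q
((32 + 74)*(8 + 10))*(w(I) - 127) = ((32 + 74)*(8 + 10))*(7/15 - 127) = (106*18)*(7*(1/15) - 127) = 1908*(7/15 - 127) = 1908*(-1898/15) = -1207128/5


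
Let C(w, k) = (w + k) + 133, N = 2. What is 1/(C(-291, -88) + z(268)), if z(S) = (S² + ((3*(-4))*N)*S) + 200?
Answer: 1/65346 ≈ 1.5303e-5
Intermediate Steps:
z(S) = 200 + S² - 24*S (z(S) = (S² + ((3*(-4))*2)*S) + 200 = (S² + (-12*2)*S) + 200 = (S² - 24*S) + 200 = 200 + S² - 24*S)
C(w, k) = 133 + k + w (C(w, k) = (k + w) + 133 = 133 + k + w)
1/(C(-291, -88) + z(268)) = 1/((133 - 88 - 291) + (200 + 268² - 24*268)) = 1/(-246 + (200 + 71824 - 6432)) = 1/(-246 + 65592) = 1/65346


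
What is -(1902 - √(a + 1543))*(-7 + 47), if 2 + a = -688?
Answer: -76080 + 40*√853 ≈ -74912.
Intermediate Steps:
a = -690 (a = -2 - 688 = -690)
-(1902 - √(a + 1543))*(-7 + 47) = -(1902 - √(-690 + 1543))*(-7 + 47) = -(1902 - √853)*40 = -(76080 - 40*√853) = -76080 + 40*√853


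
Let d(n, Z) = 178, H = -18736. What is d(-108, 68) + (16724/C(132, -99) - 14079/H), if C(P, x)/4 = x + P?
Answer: 188855087/618288 ≈ 305.45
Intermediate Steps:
C(P, x) = 4*P + 4*x (C(P, x) = 4*(x + P) = 4*(P + x) = 4*P + 4*x)
d(-108, 68) + (16724/C(132, -99) - 14079/H) = 178 + (16724/(4*132 + 4*(-99)) - 14079/(-18736)) = 178 + (16724/(528 - 396) - 14079*(-1/18736)) = 178 + (16724/132 + 14079/18736) = 178 + (16724*(1/132) + 14079/18736) = 178 + (4181/33 + 14079/18736) = 178 + 78799823/618288 = 188855087/618288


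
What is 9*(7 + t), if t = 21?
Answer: 252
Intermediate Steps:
9*(7 + t) = 9*(7 + 21) = 9*28 = 252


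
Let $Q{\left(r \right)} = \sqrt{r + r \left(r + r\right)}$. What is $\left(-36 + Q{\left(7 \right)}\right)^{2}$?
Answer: $\left(36 - \sqrt{105}\right)^{2} \approx 663.22$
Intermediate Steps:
$Q{\left(r \right)} = \sqrt{r + 2 r^{2}}$ ($Q{\left(r \right)} = \sqrt{r + r 2 r} = \sqrt{r + 2 r^{2}}$)
$\left(-36 + Q{\left(7 \right)}\right)^{2} = \left(-36 + \sqrt{7 \left(1 + 2 \cdot 7\right)}\right)^{2} = \left(-36 + \sqrt{7 \left(1 + 14\right)}\right)^{2} = \left(-36 + \sqrt{7 \cdot 15}\right)^{2} = \left(-36 + \sqrt{105}\right)^{2}$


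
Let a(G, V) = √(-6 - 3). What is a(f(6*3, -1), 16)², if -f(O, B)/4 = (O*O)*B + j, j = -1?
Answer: -9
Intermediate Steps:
f(O, B) = 4 - 4*B*O² (f(O, B) = -4*((O*O)*B - 1) = -4*(O²*B - 1) = -4*(B*O² - 1) = -4*(-1 + B*O²) = 4 - 4*B*O²)
a(G, V) = 3*I (a(G, V) = √(-9) = 3*I)
a(f(6*3, -1), 16)² = (3*I)² = -9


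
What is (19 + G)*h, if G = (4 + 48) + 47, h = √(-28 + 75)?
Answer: 118*√47 ≈ 808.97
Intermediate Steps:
h = √47 ≈ 6.8557
G = 99 (G = 52 + 47 = 99)
(19 + G)*h = (19 + 99)*√47 = 118*√47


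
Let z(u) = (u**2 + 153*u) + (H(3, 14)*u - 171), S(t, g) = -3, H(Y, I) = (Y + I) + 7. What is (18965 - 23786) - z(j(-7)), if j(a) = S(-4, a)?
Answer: -4128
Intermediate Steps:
H(Y, I) = 7 + I + Y (H(Y, I) = (I + Y) + 7 = 7 + I + Y)
j(a) = -3
z(u) = -171 + u**2 + 177*u (z(u) = (u**2 + 153*u) + ((7 + 14 + 3)*u - 171) = (u**2 + 153*u) + (24*u - 171) = (u**2 + 153*u) + (-171 + 24*u) = -171 + u**2 + 177*u)
(18965 - 23786) - z(j(-7)) = (18965 - 23786) - (-171 + (-3)**2 + 177*(-3)) = -4821 - (-171 + 9 - 531) = -4821 - 1*(-693) = -4821 + 693 = -4128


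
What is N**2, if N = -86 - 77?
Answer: 26569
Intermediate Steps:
N = -163
N**2 = (-163)**2 = 26569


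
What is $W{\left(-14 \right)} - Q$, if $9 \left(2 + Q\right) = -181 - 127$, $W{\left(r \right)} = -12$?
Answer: $\frac{218}{9} \approx 24.222$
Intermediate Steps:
$Q = - \frac{326}{9}$ ($Q = -2 + \frac{-181 - 127}{9} = -2 + \frac{1}{9} \left(-308\right) = -2 - \frac{308}{9} = - \frac{326}{9} \approx -36.222$)
$W{\left(-14 \right)} - Q = -12 - - \frac{326}{9} = -12 + \frac{326}{9} = \frac{218}{9}$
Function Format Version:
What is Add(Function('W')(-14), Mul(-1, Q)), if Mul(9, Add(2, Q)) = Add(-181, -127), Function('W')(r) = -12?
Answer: Rational(218, 9) ≈ 24.222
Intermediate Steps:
Q = Rational(-326, 9) (Q = Add(-2, Mul(Rational(1, 9), Add(-181, -127))) = Add(-2, Mul(Rational(1, 9), -308)) = Add(-2, Rational(-308, 9)) = Rational(-326, 9) ≈ -36.222)
Add(Function('W')(-14), Mul(-1, Q)) = Add(-12, Mul(-1, Rational(-326, 9))) = Add(-12, Rational(326, 9)) = Rational(218, 9)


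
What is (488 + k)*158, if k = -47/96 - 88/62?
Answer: 114281953/1488 ≈ 76802.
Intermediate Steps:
k = -5681/2976 (k = -47*1/96 - 88*1/62 = -47/96 - 44/31 = -5681/2976 ≈ -1.9089)
(488 + k)*158 = (488 - 5681/2976)*158 = (1446607/2976)*158 = 114281953/1488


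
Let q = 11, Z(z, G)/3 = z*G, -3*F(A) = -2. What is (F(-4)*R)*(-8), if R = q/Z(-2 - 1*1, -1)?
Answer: -176/27 ≈ -6.5185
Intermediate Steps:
F(A) = ⅔ (F(A) = -⅓*(-2) = ⅔)
Z(z, G) = 3*G*z (Z(z, G) = 3*(z*G) = 3*(G*z) = 3*G*z)
R = 11/9 (R = 11/((3*(-1)*(-2 - 1*1))) = 11/((3*(-1)*(-2 - 1))) = 11/((3*(-1)*(-3))) = 11/9 ≈ 1.2222)
(F(-4)*R)*(-8) = ((⅔)*(11/9))*(-8) = (22/27)*(-8) = -176/27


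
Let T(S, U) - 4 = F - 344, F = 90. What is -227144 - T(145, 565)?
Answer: -226894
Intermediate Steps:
T(S, U) = -250 (T(S, U) = 4 + (90 - 344) = 4 - 254 = -250)
-227144 - T(145, 565) = -227144 - 1*(-250) = -227144 + 250 = -226894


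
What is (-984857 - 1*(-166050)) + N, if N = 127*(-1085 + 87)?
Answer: -945553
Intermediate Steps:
N = -126746 (N = 127*(-998) = -126746)
(-984857 - 1*(-166050)) + N = (-984857 - 1*(-166050)) - 126746 = (-984857 + 166050) - 126746 = -818807 - 126746 = -945553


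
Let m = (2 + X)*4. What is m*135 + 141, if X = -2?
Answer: 141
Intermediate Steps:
m = 0 (m = (2 - 2)*4 = 0*4 = 0)
m*135 + 141 = 0*135 + 141 = 0 + 141 = 141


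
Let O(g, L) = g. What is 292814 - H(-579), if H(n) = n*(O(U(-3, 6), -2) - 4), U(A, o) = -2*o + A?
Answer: 281813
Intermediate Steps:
U(A, o) = A - 2*o
H(n) = -19*n (H(n) = n*((-3 - 2*6) - 4) = n*((-3 - 12) - 4) = n*(-15 - 4) = n*(-19) = -19*n)
292814 - H(-579) = 292814 - (-19)*(-579) = 292814 - 1*11001 = 292814 - 11001 = 281813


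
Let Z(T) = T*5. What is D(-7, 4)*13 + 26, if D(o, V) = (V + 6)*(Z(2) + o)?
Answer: 416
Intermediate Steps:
Z(T) = 5*T
D(o, V) = (6 + V)*(10 + o) (D(o, V) = (V + 6)*(5*2 + o) = (6 + V)*(10 + o))
D(-7, 4)*13 + 26 = (60 + 6*(-7) + 10*4 + 4*(-7))*13 + 26 = (60 - 42 + 40 - 28)*13 + 26 = 30*13 + 26 = 390 + 26 = 416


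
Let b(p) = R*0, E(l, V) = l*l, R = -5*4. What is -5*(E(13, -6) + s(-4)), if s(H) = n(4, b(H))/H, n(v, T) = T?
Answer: -845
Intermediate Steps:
R = -20
E(l, V) = l²
b(p) = 0 (b(p) = -20*0 = 0)
s(H) = 0 (s(H) = 0/H = 0)
-5*(E(13, -6) + s(-4)) = -5*(13² + 0) = -5*(169 + 0) = -5*169 = -845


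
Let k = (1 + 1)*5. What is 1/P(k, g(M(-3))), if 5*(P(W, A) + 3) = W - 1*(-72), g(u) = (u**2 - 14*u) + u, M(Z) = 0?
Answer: 5/67 ≈ 0.074627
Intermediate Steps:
g(u) = u**2 - 13*u
k = 10 (k = 2*5 = 10)
P(W, A) = 57/5 + W/5 (P(W, A) = -3 + (W - 1*(-72))/5 = -3 + (W + 72)/5 = -3 + (72 + W)/5 = -3 + (72/5 + W/5) = 57/5 + W/5)
1/P(k, g(M(-3))) = 1/(57/5 + (1/5)*10) = 1/(57/5 + 2) = 1/(67/5) = 5/67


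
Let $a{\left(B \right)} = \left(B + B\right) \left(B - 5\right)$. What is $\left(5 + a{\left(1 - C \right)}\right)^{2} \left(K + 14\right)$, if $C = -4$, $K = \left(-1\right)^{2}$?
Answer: $375$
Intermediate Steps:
$K = 1$
$a{\left(B \right)} = 2 B \left(-5 + B\right)$
$\left(5 + a{\left(1 - C \right)}\right)^{2} \left(K + 14\right) = \left(5 + 2 \left(1 - -4\right) \left(-5 + \left(1 - -4\right)\right)\right)^{2} \left(1 + 14\right) = \left(5 + 2 \left(1 + 4\right) \left(-5 + \left(1 + 4\right)\right)\right)^{2} \cdot 15 = \left(5 + 2 \cdot 5 \left(-5 + 5\right)\right)^{2} \cdot 15 = \left(5 + 2 \cdot 5 \cdot 0\right)^{2} \cdot 15 = \left(5 + 0\right)^{2} \cdot 15 = 5^{2} \cdot 15 = 25 \cdot 15 = 375$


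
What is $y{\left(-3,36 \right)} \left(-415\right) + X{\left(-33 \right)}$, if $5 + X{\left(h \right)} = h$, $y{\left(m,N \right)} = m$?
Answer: $1207$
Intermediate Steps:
$X{\left(h \right)} = -5 + h$
$y{\left(-3,36 \right)} \left(-415\right) + X{\left(-33 \right)} = \left(-3\right) \left(-415\right) - 38 = 1245 - 38 = 1207$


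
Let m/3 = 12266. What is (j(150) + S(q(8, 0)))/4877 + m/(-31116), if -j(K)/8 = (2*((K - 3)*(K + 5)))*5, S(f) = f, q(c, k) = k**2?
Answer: -9482951441/25292122 ≈ -374.94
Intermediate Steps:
m = 36798 (m = 3*12266 = 36798)
j(K) = -80*(-3 + K)*(5 + K) (j(K) = -8*2*((K - 3)*(K + 5))*5 = -8*2*((-3 + K)*(5 + K))*5 = -8*2*(-3 + K)*(5 + K)*5 = -80*(-3 + K)*(5 + K))
(j(150) + S(q(8, 0)))/4877 + m/(-31116) = ((1200 - 160*150 - 80*150**2) + 0**2)/4877 + 36798/(-31116) = ((1200 - 24000 - 80*22500) + 0)*(1/4877) + 36798*(-1/31116) = ((1200 - 24000 - 1800000) + 0)*(1/4877) - 6133/5186 = (-1822800 + 0)*(1/4877) - 6133/5186 = -1822800*1/4877 - 6133/5186 = -1822800/4877 - 6133/5186 = -9482951441/25292122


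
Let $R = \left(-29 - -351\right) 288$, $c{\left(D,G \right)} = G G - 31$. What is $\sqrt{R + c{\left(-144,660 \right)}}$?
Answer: $\sqrt{528305} \approx 726.85$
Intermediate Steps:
$c{\left(D,G \right)} = -31 + G^{2}$ ($c{\left(D,G \right)} = G^{2} - 31 = -31 + G^{2}$)
$R = 92736$ ($R = \left(-29 + 351\right) 288 = 322 \cdot 288 = 92736$)
$\sqrt{R + c{\left(-144,660 \right)}} = \sqrt{92736 - \left(31 - 660^{2}\right)} = \sqrt{92736 + \left(-31 + 435600\right)} = \sqrt{92736 + 435569} = \sqrt{528305}$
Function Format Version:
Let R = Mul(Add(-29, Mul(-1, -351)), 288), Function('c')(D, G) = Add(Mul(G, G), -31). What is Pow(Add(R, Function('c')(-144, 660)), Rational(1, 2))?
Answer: Pow(528305, Rational(1, 2)) ≈ 726.85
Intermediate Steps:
Function('c')(D, G) = Add(-31, Pow(G, 2)) (Function('c')(D, G) = Add(Pow(G, 2), -31) = Add(-31, Pow(G, 2)))
R = 92736 (R = Mul(Add(-29, 351), 288) = Mul(322, 288) = 92736)
Pow(Add(R, Function('c')(-144, 660)), Rational(1, 2)) = Pow(Add(92736, Add(-31, Pow(660, 2))), Rational(1, 2)) = Pow(Add(92736, Add(-31, 435600)), Rational(1, 2)) = Pow(Add(92736, 435569), Rational(1, 2)) = Pow(528305, Rational(1, 2))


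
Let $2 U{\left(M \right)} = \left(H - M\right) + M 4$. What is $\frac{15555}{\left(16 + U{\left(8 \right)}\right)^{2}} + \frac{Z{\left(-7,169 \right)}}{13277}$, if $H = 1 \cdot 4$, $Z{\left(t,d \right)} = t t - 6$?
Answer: $\frac{13770829}{796620} \approx 17.287$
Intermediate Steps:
$Z{\left(t,d \right)} = -6 + t^{2}$ ($Z{\left(t,d \right)} = t^{2} - 6 = -6 + t^{2}$)
$H = 4$
$U{\left(M \right)} = 2 + \frac{3 M}{2}$ ($U{\left(M \right)} = \frac{\left(4 - M\right) + M 4}{2} = \frac{\left(4 - M\right) + 4 M}{2} = \frac{4 + 3 M}{2} = 2 + \frac{3 M}{2}$)
$\frac{15555}{\left(16 + U{\left(8 \right)}\right)^{2}} + \frac{Z{\left(-7,169 \right)}}{13277} = \frac{15555}{\left(16 + \left(2 + \frac{3}{2} \cdot 8\right)\right)^{2}} + \frac{-6 + \left(-7\right)^{2}}{13277} = \frac{15555}{\left(16 + \left(2 + 12\right)\right)^{2}} + \left(-6 + 49\right) \frac{1}{13277} = \frac{15555}{\left(16 + 14\right)^{2}} + 43 \cdot \frac{1}{13277} = \frac{15555}{30^{2}} + \frac{43}{13277} = \frac{15555}{900} + \frac{43}{13277} = 15555 \cdot \frac{1}{900} + \frac{43}{13277} = \frac{1037}{60} + \frac{43}{13277} = \frac{13770829}{796620}$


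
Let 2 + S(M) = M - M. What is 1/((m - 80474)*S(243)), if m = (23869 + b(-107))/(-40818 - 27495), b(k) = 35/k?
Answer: 2436497/392151021788 ≈ 6.2132e-6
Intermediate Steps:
S(M) = -2 (S(M) = -2 + (M - M) = -2 + 0 = -2)
m = -851316/2436497 (m = (23869 + 35/(-107))/(-40818 - 27495) = (23869 + 35*(-1/107))/(-68313) = (23869 - 35/107)*(-1/68313) = (2553948/107)*(-1/68313) = -851316/2436497 ≈ -0.34940)
1/((m - 80474)*S(243)) = 1/(-851316/2436497 - 80474*(-2)) = -½/(-196075510894/2436497) = -2436497/196075510894*(-½) = 2436497/392151021788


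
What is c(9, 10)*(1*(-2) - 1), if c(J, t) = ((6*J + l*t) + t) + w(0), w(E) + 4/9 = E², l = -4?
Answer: -212/3 ≈ -70.667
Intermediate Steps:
w(E) = -4/9 + E²
c(J, t) = -4/9 - 3*t + 6*J (c(J, t) = ((6*J - 4*t) + t) + (-4/9 + 0²) = ((-4*t + 6*J) + t) + (-4/9 + 0) = (-3*t + 6*J) - 4/9 = -4/9 - 3*t + 6*J)
c(9, 10)*(1*(-2) - 1) = (-4/9 - 3*10 + 6*9)*(1*(-2) - 1) = (-4/9 - 30 + 54)*(-2 - 1) = (212/9)*(-3) = -212/3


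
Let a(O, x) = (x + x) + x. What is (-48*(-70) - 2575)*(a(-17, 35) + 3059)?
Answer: 2483740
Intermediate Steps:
a(O, x) = 3*x (a(O, x) = 2*x + x = 3*x)
(-48*(-70) - 2575)*(a(-17, 35) + 3059) = (-48*(-70) - 2575)*(3*35 + 3059) = (3360 - 2575)*(105 + 3059) = 785*3164 = 2483740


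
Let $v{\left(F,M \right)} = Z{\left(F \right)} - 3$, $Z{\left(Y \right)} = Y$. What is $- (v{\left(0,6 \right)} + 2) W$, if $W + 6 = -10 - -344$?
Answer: $328$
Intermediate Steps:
$W = 328$ ($W = -6 - -334 = -6 + \left(-10 + 344\right) = -6 + 334 = 328$)
$v{\left(F,M \right)} = -3 + F$ ($v{\left(F,M \right)} = F - 3 = -3 + F$)
$- (v{\left(0,6 \right)} + 2) W = - (\left(-3 + 0\right) + 2) 328 = - (-3 + 2) 328 = \left(-1\right) \left(-1\right) 328 = 1 \cdot 328 = 328$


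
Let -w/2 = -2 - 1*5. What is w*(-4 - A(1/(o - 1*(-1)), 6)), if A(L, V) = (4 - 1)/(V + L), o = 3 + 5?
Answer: -3458/55 ≈ -62.873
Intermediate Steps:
o = 8
w = 14 (w = -2*(-2 - 1*5) = -2*(-2 - 5) = -2*(-7) = 14)
A(L, V) = 3/(L + V)
w*(-4 - A(1/(o - 1*(-1)), 6)) = 14*(-4 - 3/(1/(8 - 1*(-1)) + 6)) = 14*(-4 - 3/(1/(8 + 1) + 6)) = 14*(-4 - 3/(1/9 + 6)) = 14*(-4 - 3/(⅑ + 6)) = 14*(-4 - 3/55/9) = 14*(-4 - 3*9/55) = 14*(-4 - 1*27/55) = 14*(-4 - 27/55) = 14*(-247/55) = -3458/55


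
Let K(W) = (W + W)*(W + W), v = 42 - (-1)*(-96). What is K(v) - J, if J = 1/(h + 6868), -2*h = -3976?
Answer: 103296383/8856 ≈ 11664.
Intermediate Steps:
h = 1988 (h = -½*(-3976) = 1988)
v = -54 (v = 42 - 1*96 = 42 - 96 = -54)
J = 1/8856 (J = 1/(1988 + 6868) = 1/8856 ≈ 0.00011292)
K(W) = 4*W² (K(W) = (2*W)*(2*W) = 4*W²)
K(v) - J = 4*(-54)² - 1*1/8856 = 4*2916 - 1/8856 = 11664 - 1/8856 = 103296383/8856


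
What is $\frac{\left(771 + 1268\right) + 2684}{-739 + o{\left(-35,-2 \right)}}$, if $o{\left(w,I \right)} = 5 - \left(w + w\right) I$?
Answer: $- \frac{4723}{874} \approx -5.4039$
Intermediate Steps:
$o{\left(w,I \right)} = 5 - 2 I w$ ($o{\left(w,I \right)} = 5 - 2 w I = 5 - 2 I w$)
$\frac{\left(771 + 1268\right) + 2684}{-739 + o{\left(-35,-2 \right)}} = \frac{\left(771 + 1268\right) + 2684}{-739 + \left(5 - \left(-4\right) \left(-35\right)\right)} = \frac{2039 + 2684}{-739 + \left(5 - 140\right)} = \frac{4723}{-739 - 135} = \frac{4723}{-874} = 4723 \left(- \frac{1}{874}\right) = - \frac{4723}{874}$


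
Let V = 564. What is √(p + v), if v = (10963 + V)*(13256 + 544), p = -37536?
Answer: 2*√39758766 ≈ 12611.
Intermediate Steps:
v = 159072600 (v = (10963 + 564)*(13256 + 544) = 11527*13800 = 159072600)
√(p + v) = √(-37536 + 159072600) = √159035064 = 2*√39758766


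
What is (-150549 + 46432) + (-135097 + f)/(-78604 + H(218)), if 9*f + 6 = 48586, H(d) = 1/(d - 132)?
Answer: -6334324480781/60839487 ≈ -1.0412e+5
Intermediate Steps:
H(d) = 1/(-132 + d)
f = 48580/9 (f = -2/3 + (1/9)*48586 = -2/3 + 48586/9 = 48580/9 ≈ 5397.8)
(-150549 + 46432) + (-135097 + f)/(-78604 + H(218)) = (-150549 + 46432) + (-135097 + 48580/9)/(-78604 + 1/(-132 + 218)) = -104117 - 1167293/(9*(-78604 + 1/86)) = -104117 - 1167293/(9*(-6759943/86)) = -104117 - 1167293/9*(-86/6759943) = -104117 + 100387198/60839487 = -6334324480781/60839487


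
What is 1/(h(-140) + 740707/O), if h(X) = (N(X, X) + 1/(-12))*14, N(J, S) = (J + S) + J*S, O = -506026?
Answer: 759039/205302872114 ≈ 3.6972e-6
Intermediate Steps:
N(J, S) = J + S + J*S
h(X) = -7/6 + 14*X² + 28*X (h(X) = ((X + X + X*X) + 1/(-12))*14 = ((X + X + X²) - 1/12)*14 = ((X² + 2*X) - 1/12)*14 = (-1/12 + X² + 2*X)*14 = -7/6 + 14*X² + 28*X)
1/(h(-140) + 740707/O) = 1/((-7/6 + 14*(-140)² + 28*(-140)) + 740707/(-506026)) = 1/((-7/6 + 14*19600 - 3920) + 740707*(-1/506026)) = 1/((-7/6 + 274400 - 3920) - 740707/506026) = 1/(1622873/6 - 740707/506026) = 1/(205302872114/759039) = 759039/205302872114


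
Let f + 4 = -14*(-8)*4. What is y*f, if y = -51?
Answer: -22644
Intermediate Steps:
f = 444 (f = -4 - 14*(-8)*4 = -4 + 112*4 = -4 + 448 = 444)
y*f = -51*444 = -22644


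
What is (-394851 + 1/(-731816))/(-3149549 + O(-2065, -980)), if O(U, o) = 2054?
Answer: 288958279417/2303387200920 ≈ 0.12545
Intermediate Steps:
(-394851 + 1/(-731816))/(-3149549 + O(-2065, -980)) = (-394851 + 1/(-731816))/(-3149549 + 2054) = (-394851 - 1/731816)/(-3147495) = -288958279417/731816*(-1/3147495) = 288958279417/2303387200920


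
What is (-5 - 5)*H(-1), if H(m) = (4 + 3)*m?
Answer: 70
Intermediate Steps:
H(m) = 7*m
(-5 - 5)*H(-1) = (-5 - 5)*(7*(-1)) = -10*(-7) = 70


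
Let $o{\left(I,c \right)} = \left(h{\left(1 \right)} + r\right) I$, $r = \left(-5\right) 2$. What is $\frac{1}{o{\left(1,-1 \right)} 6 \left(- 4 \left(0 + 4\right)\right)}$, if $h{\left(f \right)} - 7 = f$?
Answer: $\frac{1}{192} \approx 0.0052083$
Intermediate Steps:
$h{\left(f \right)} = 7 + f$
$r = -10$
$o{\left(I,c \right)} = - 2 I$ ($o{\left(I,c \right)} = \left(\left(7 + 1\right) - 10\right) I = \left(8 - 10\right) I = - 2 I$)
$\frac{1}{o{\left(1,-1 \right)} 6 \left(- 4 \left(0 + 4\right)\right)} = \frac{1}{\left(-2\right) 1 \cdot 6 \left(- 4 \left(0 + 4\right)\right)} = \frac{1}{\left(-2\right) 6 \left(\left(-4\right) 4\right)} = \frac{1}{\left(-12\right) \left(-16\right)} = \frac{1}{192}$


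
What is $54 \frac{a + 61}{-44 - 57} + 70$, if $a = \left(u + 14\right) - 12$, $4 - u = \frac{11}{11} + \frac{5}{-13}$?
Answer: $\frac{45308}{1313} \approx 34.507$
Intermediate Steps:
$u = \frac{44}{13}$ ($u = 4 - \left(\frac{11}{11} + \frac{5}{-13}\right) = 4 - \left(11 \cdot \frac{1}{11} + 5 \left(- \frac{1}{13}\right)\right) = 4 - \left(1 - \frac{5}{13}\right) = 4 - \frac{8}{13} = \frac{44}{13} \approx 3.3846$)
$a = \frac{70}{13}$ ($a = \left(\frac{44}{13} + 14\right) - 12 = \frac{226}{13} - 12 = \frac{70}{13} \approx 5.3846$)
$54 \frac{a + 61}{-44 - 57} + 70 = 54 \frac{\frac{70}{13} + 61}{-44 - 57} + 70 = 54 \frac{863}{13 \left(-101\right)} + 70 = 54 \cdot \frac{863}{13} \left(- \frac{1}{101}\right) + 70 = 54 \left(- \frac{863}{1313}\right) + 70 = - \frac{46602}{1313} + 70 = \frac{45308}{1313}$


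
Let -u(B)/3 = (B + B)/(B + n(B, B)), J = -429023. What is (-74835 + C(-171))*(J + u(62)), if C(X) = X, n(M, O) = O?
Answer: 32179524156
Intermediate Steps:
u(B) = -3 (u(B) = -3*(B + B)/(B + B) = -3*2*B/(2*B) = -3*2*B*1/(2*B) = -3*1 = -3)
(-74835 + C(-171))*(J + u(62)) = (-74835 - 171)*(-429023 - 3) = -75006*(-429026) = 32179524156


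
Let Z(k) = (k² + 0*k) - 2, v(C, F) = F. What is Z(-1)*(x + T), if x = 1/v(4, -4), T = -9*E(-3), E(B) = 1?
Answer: 37/4 ≈ 9.2500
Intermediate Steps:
Z(k) = -2 + k² (Z(k) = (k² + 0) - 2 = k² - 2 = -2 + k²)
T = -9 (T = -9*1 = -9)
x = -¼ (x = 1/(-4) = -¼ ≈ -0.25000)
Z(-1)*(x + T) = (-2 + (-1)²)*(-¼ - 9) = (-2 + 1)*(-37/4) = -1*(-37/4) = 37/4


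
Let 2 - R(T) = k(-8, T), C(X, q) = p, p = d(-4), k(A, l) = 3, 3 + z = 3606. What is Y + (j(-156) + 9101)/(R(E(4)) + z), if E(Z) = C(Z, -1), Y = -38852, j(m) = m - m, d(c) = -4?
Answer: -139935803/3602 ≈ -38850.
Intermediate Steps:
z = 3603 (z = -3 + 3606 = 3603)
j(m) = 0
p = -4
C(X, q) = -4
E(Z) = -4
R(T) = -1 (R(T) = 2 - 1*3 = 2 - 3 = -1)
Y + (j(-156) + 9101)/(R(E(4)) + z) = -38852 + (0 + 9101)/(-1 + 3603) = -38852 + 9101/3602 = -139935803/3602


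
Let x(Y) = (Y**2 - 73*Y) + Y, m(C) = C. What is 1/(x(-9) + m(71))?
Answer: 1/800 ≈ 0.0012500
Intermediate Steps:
x(Y) = Y**2 - 72*Y
1/(x(-9) + m(71)) = 1/(-9*(-72 - 9) + 71) = 1/(-9*(-81) + 71) = 1/(729 + 71) = 1/800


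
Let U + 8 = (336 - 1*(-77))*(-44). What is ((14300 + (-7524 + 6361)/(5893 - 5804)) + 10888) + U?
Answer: 622549/89 ≈ 6994.9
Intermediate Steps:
U = -18180 (U = -8 + (336 - 1*(-77))*(-44) = -8 + (336 + 77)*(-44) = -8 + 413*(-44) = -8 - 18172 = -18180)
((14300 + (-7524 + 6361)/(5893 - 5804)) + 10888) + U = ((14300 + (-7524 + 6361)/(5893 - 5804)) + 10888) - 18180 = ((14300 - 1163/89) + 10888) - 18180 = (1271537/89 + 10888) - 18180 = 2240569/89 - 18180 = 622549/89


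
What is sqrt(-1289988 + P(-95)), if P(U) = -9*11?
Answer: 9*I*sqrt(15927) ≈ 1135.8*I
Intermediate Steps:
P(U) = -99
sqrt(-1289988 + P(-95)) = sqrt(-1289988 - 99) = sqrt(-1290087) = 9*I*sqrt(15927)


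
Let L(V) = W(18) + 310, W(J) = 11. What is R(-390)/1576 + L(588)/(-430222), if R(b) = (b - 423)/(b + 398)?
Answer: -176908827/2712119488 ≈ -0.065229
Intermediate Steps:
L(V) = 321 (L(V) = 11 + 310 = 321)
R(b) = (-423 + b)/(398 + b)
R(-390)/1576 + L(588)/(-430222) = ((-423 - 390)/(398 - 390))/1576 + 321/(-430222) = (-813/8)*(1/1576) + 321*(-1/430222) = ((1/8)*(-813))*(1/1576) - 321/430222 = -813/8*1/1576 - 321/430222 = -813/12608 - 321/430222 = -176908827/2712119488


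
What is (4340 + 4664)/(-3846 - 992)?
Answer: -4502/2419 ≈ -1.8611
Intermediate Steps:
(4340 + 4664)/(-3846 - 992) = 9004/(-4838) = 9004*(-1/4838) = -4502/2419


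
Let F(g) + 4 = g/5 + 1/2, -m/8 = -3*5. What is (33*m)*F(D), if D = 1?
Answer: -13068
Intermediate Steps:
m = 120 (m = -(-24)*5 = -8*(-15) = 120)
F(g) = -7/2 + g/5 (F(g) = -4 + (g/5 + 1/2) = -4 + (g*(⅕) + 1*(½)) = -4 + (g/5 + ½) = -4 + (½ + g/5) = -7/2 + g/5)
(33*m)*F(D) = (33*120)*(-7/2 + (⅕)*1) = 3960*(-7/2 + ⅕) = 3960*(-33/10) = -13068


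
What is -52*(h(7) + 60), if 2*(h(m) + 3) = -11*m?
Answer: -962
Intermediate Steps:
h(m) = -3 - 11*m/2 (h(m) = -3 + (-11*m)/2 = -3 - 11*m/2)
-52*(h(7) + 60) = -52*((-3 - 11/2*7) + 60) = -52*((-3 - 77/2) + 60) = -52*(-83/2 + 60) = -52*37/2 = -962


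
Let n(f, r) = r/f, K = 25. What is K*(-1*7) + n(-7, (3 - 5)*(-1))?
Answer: -1227/7 ≈ -175.29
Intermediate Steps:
K*(-1*7) + n(-7, (3 - 5)*(-1)) = 25*(-1*7) + ((3 - 5)*(-1))/(-7) = 25*(-7) - 2*(-1)*(-⅐) = -175 + 2*(-⅐) = -175 - 2/7 = -1227/7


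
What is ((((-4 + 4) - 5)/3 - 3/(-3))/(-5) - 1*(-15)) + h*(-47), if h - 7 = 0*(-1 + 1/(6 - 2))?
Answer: -4708/15 ≈ -313.87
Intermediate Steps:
h = 7 (h = 7 + 0*(-1 + 1/(6 - 2)) = 7 + 0*(-1 + 1/4) = 7 + 0*(-1 + ¼) = 7 + 0*(-¾) = 7 + 0 = 7)
((((-4 + 4) - 5)/3 - 3/(-3))/(-5) - 1*(-15)) + h*(-47) = ((((-4 + 4) - 5)/3 - 3/(-3))/(-5) - 1*(-15)) + 7*(-47) = (((0 - 5)*(⅓) - 3*(-⅓))*(-⅕) + 15) - 329 = ((-5*⅓ + 1)*(-⅕) + 15) - 329 = ((-5/3 + 1)*(-⅕) + 15) - 329 = (-⅔*(-⅕) + 15) - 329 = (2/15 + 15) - 329 = 227/15 - 329 = -4708/15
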